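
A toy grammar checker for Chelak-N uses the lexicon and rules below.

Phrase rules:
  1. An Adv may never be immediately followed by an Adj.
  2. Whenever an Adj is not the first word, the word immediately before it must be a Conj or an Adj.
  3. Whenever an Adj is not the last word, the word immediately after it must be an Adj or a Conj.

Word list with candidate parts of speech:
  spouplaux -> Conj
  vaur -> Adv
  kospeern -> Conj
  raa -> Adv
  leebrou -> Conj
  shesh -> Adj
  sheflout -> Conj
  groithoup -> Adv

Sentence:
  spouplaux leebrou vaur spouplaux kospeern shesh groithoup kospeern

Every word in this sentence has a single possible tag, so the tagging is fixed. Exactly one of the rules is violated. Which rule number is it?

3

Fixed tagging: Conj Conj Adv Conj Conj Adj Adv Conj.
Rule check: R1 holds, R2 holds, R3 violated.
Only rule 3 fails.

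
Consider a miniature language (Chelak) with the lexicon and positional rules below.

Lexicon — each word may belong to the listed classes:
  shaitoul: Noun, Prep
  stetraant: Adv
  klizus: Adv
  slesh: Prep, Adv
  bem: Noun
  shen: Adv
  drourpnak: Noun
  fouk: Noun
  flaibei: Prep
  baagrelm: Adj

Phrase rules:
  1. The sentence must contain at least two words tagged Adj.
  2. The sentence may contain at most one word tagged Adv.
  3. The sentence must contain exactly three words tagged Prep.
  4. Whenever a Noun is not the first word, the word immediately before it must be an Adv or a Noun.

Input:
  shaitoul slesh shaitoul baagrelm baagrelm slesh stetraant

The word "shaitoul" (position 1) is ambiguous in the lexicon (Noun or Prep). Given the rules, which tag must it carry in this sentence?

Noun

Candidates per position — 1:shaitoul {Noun,Prep}; 2:slesh {Prep,Adv}; 3:shaitoul {Noun,Prep}; 4:baagrelm {Adj}; 5:baagrelm {Adj}; 6:slesh {Prep,Adv}; 7:stetraant {Adv}.
If word 2 were Adv, no tagging could satisfy rule 2; so word 2 is Prep.
If word 3 were Noun, no tagging could satisfy rule 4; so word 3 is Prep.
If word 6 were Adv, no tagging could satisfy rule 2; so word 6 is Prep.
If word 1 were Prep, no tagging could satisfy rule 3; so word 1 is Noun.
That leaves exactly one tagging: Noun Prep Prep Adj Adj Prep Adv.
Checking: rule 1 ok; rule 2 ok; rule 3 ok; rule 4 ok.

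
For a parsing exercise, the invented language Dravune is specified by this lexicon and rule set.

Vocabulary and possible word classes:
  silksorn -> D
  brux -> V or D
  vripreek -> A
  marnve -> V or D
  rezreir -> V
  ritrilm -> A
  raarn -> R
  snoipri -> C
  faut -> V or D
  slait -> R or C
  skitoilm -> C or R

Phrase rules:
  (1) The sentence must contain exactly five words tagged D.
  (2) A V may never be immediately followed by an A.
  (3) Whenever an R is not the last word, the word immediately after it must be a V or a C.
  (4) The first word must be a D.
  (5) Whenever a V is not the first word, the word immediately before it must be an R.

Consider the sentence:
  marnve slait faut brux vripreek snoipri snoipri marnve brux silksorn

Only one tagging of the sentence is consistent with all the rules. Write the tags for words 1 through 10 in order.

Candidates per position — 1:marnve {V,D}; 2:slait {R,C}; 3:faut {V,D}; 4:brux {V,D}; 5:vripreek {A}; 6:snoipri {C}; 7:snoipri {C}; 8:marnve {V,D}; 9:brux {V,D}; 10:silksorn {D}.
If word 1 were V, no tagging could satisfy rule 4; so word 1 is D.
If word 4 were V, no tagging could satisfy rule 2; so word 4 is D.
If word 8 were V, no tagging could satisfy rule 5; so word 8 is D.
If word 9 were V, no tagging could satisfy rule 5; so word 9 is D.
If word 3 were D, no tagging could satisfy rule 1; so word 3 is V.
If word 2 were C, no tagging could satisfy rule 5; so word 2 is R.
So the tagging must be: D R V D A C C D D D.
Verifying each rule — rule 1 satisfied; rule 2 satisfied; rule 3 satisfied; rule 4 satisfied; rule 5 satisfied.

D R V D A C C D D D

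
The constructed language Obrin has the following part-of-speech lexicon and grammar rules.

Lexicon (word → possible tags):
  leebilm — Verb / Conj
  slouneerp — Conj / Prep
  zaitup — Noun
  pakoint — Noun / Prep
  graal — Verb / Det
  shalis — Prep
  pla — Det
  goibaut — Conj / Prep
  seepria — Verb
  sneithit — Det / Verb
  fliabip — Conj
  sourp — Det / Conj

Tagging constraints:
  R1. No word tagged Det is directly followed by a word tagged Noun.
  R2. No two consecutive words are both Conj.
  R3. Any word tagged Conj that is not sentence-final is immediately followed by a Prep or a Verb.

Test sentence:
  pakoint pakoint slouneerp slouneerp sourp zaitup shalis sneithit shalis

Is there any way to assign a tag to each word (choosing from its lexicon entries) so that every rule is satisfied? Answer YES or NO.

Candidates per position — 1:pakoint {Noun,Prep}; 2:pakoint {Noun,Prep}; 3:slouneerp {Conj,Prep}; 4:slouneerp {Conj,Prep}; 5:sourp {Det,Conj}; 6:zaitup {Noun}; 7:shalis {Prep}; 8:sneithit {Det,Verb}; 9:shalis {Prep}.
Every candidate sequence violates at least one rule; no consistent tagging exists.

NO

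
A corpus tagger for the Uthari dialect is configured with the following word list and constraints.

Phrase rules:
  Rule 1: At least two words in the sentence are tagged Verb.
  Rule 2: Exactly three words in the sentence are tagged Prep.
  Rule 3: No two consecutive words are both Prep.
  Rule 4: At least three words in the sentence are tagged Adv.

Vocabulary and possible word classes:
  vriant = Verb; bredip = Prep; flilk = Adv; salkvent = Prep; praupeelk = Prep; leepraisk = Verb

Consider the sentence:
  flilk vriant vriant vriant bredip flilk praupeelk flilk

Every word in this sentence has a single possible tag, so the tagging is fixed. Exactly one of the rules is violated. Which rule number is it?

2

Fixed tagging: Adv Verb Verb Verb Prep Adv Prep Adv.
Applying the rules: R1 pass, R2 fail, R3 pass, R4 pass.
Only rule 2 fails.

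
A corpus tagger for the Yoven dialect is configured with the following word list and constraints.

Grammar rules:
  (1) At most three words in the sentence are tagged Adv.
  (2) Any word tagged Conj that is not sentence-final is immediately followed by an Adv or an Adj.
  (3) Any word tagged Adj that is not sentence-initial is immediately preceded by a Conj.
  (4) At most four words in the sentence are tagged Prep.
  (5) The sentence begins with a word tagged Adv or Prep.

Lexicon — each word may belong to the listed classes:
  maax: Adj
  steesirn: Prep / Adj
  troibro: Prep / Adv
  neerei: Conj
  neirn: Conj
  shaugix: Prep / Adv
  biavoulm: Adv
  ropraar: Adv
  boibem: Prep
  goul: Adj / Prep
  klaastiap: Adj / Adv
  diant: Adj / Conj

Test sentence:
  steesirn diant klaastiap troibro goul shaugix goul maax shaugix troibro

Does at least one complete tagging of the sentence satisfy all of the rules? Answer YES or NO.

Candidates per position — 1:steesirn {Prep,Adj}; 2:diant {Adj,Conj}; 3:klaastiap {Adj,Adv}; 4:troibro {Prep,Adv}; 5:goul {Adj,Prep}; 6:shaugix {Prep,Adv}; 7:goul {Adj,Prep}; 8:maax {Adj}; 9:shaugix {Prep,Adv}; 10:troibro {Prep,Adv}.
Rule 3 cannot be satisfied by any choice of tags from the lexicon.
So there is no consistent tagging.

NO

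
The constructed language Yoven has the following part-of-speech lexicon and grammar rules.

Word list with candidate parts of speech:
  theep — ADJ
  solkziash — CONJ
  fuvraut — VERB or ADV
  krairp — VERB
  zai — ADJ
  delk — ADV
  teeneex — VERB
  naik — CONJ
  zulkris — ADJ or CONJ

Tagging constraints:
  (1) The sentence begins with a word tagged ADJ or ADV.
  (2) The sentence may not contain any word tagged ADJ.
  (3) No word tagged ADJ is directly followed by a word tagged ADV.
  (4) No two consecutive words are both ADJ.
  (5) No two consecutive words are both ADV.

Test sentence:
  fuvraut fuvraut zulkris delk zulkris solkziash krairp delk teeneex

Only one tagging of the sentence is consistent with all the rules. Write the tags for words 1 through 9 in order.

ADV VERB CONJ ADV CONJ CONJ VERB ADV VERB

Candidates per position — 1:fuvraut {VERB,ADV}; 2:fuvraut {VERB,ADV}; 3:zulkris {ADJ,CONJ}; 4:delk {ADV}; 5:zulkris {ADJ,CONJ}; 6:solkziash {CONJ}; 7:krairp {VERB}; 8:delk {ADV}; 9:teeneex {VERB}.
Position 1: VERB is ruled out by rule 1; that leaves ADV.
Position 2: ADV is ruled out by rule 5; that leaves VERB.
Position 3: ADJ is ruled out by rule 2; that leaves CONJ.
Position 5: ADJ is ruled out by rule 2; that leaves CONJ.
The only consistent sequence is: ADV VERB CONJ ADV CONJ CONJ VERB ADV VERB.
Checking: rule 1 ✓; rule 2 ✓; rule 3 ✓; rule 4 ✓; rule 5 ✓.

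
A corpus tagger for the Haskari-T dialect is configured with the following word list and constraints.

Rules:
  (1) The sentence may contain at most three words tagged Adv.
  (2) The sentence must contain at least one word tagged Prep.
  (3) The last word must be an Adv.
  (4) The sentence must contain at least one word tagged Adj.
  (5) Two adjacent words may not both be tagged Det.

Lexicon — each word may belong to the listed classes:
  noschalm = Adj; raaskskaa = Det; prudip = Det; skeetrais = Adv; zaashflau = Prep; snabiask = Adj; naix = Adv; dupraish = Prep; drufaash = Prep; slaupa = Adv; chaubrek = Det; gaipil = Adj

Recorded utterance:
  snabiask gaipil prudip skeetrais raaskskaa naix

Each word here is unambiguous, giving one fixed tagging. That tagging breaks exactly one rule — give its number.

Fixed tagging: Adj Adj Det Adv Det Adv.
Rule check: R1 ✓, R2 ✗, R3 ✓, R4 ✓, R5 ✓.
Only rule 2 fails.

2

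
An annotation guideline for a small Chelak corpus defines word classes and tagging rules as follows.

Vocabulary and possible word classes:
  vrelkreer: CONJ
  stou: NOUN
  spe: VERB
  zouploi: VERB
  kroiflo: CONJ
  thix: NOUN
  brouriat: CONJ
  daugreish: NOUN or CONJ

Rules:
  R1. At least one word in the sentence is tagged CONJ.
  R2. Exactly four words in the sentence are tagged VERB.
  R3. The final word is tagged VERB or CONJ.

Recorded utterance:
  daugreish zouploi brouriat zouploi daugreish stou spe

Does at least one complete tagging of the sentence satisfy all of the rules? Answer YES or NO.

NO

Candidates per position — 1:daugreish {NOUN,CONJ}; 2:zouploi {VERB}; 3:brouriat {CONJ}; 4:zouploi {VERB}; 5:daugreish {NOUN,CONJ}; 6:stou {NOUN}; 7:spe {VERB}.
Rule 2 cannot be satisfied by any choice of tags from the lexicon.
So there is no consistent tagging.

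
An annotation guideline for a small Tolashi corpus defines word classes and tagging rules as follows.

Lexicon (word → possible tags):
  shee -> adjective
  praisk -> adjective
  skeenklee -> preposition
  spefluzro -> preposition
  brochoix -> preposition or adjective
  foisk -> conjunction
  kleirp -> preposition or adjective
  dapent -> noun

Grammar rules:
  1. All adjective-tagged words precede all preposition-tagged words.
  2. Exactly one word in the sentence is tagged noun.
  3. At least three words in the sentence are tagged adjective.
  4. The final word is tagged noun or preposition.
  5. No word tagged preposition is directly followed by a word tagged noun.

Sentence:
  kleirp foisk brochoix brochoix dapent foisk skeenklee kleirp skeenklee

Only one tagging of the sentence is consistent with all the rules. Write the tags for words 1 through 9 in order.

Candidates per position — 1:kleirp {preposition,adjective}; 2:foisk {conjunction}; 3:brochoix {preposition,adjective}; 4:brochoix {preposition,adjective}; 5:dapent {noun}; 6:foisk {conjunction}; 7:skeenklee {preposition}; 8:kleirp {preposition,adjective}; 9:skeenklee {preposition}.
Word 4 cannot be preposition — rule 5 would then fail for every completion. It is adjective.
Word 8 cannot be adjective — rule 1 would then fail for every completion. It is preposition.
Word 1 cannot be preposition — rule 1 would then fail for every completion. It is adjective.
Word 3 cannot be preposition — rule 1 would then fail for every completion. It is adjective.
That leaves exactly one tagging: adjective conjunction adjective adjective noun conjunction preposition preposition preposition.
Verifying each rule — rule 1 ok; rule 2 ok; rule 3 ok; rule 4 ok; rule 5 ok.

adjective conjunction adjective adjective noun conjunction preposition preposition preposition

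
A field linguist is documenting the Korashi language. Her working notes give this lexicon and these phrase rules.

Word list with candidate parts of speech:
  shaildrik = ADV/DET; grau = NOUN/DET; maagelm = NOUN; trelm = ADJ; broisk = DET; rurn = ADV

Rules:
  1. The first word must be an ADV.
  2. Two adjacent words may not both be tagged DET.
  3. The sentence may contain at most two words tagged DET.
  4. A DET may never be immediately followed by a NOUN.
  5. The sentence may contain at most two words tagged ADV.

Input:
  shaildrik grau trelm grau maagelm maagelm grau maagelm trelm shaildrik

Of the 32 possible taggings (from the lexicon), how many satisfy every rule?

4

Candidates per position — 1:shaildrik {ADV,DET}; 2:grau {NOUN,DET}; 3:trelm {ADJ}; 4:grau {NOUN,DET}; 5:maagelm {NOUN}; 6:maagelm {NOUN}; 7:grau {NOUN,DET}; 8:maagelm {NOUN}; 9:trelm {ADJ}; 10:shaildrik {ADV,DET}.
There are 32 candidate sequences in total.
The sequences that satisfy every rule: ADV NOUN ADJ NOUN NOUN NOUN NOUN NOUN ADJ ADV; ADV NOUN ADJ NOUN NOUN NOUN NOUN NOUN ADJ DET; ADV DET ADJ NOUN NOUN NOUN NOUN NOUN ADJ ADV; ADV DET ADJ NOUN NOUN NOUN NOUN NOUN ADJ DET.
Count = 4.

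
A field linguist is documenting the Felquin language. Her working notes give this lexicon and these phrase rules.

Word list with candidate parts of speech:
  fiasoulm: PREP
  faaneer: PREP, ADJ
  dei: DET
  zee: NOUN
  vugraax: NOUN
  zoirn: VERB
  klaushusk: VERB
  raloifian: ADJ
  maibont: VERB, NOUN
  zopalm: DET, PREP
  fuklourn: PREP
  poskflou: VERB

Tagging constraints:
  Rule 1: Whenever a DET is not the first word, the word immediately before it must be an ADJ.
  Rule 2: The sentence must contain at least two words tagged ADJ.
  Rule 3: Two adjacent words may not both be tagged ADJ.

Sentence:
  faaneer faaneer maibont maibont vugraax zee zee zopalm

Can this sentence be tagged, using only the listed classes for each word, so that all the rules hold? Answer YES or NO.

Candidates per position — 1:faaneer {PREP,ADJ}; 2:faaneer {PREP,ADJ}; 3:maibont {VERB,NOUN}; 4:maibont {VERB,NOUN}; 5:vugraax {NOUN}; 6:zee {NOUN}; 7:zee {NOUN}; 8:zopalm {DET,PREP}.
Every candidate sequence violates at least one rule; no consistent tagging exists.

NO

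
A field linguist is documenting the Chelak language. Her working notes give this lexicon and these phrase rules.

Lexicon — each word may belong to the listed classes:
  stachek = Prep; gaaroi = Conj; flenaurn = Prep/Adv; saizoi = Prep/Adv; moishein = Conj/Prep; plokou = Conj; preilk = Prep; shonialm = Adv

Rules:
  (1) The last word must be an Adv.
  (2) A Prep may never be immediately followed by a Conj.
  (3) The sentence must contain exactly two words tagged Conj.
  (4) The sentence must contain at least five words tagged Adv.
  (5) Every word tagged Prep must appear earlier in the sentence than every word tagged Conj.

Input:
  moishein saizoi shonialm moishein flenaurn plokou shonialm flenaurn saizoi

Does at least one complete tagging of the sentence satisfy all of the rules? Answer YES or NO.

Candidates per position — 1:moishein {Conj,Prep}; 2:saizoi {Prep,Adv}; 3:shonialm {Adv}; 4:moishein {Conj,Prep}; 5:flenaurn {Prep,Adv}; 6:plokou {Conj}; 7:shonialm {Adv}; 8:flenaurn {Prep,Adv}; 9:saizoi {Prep,Adv}.
One satisfying assignment: Prep Prep Adv Conj Adv Conj Adv Adv Adv.
Verifying each rule — rule 1 satisfied; rule 2 satisfied; rule 3 satisfied; rule 4 satisfied; rule 5 satisfied.

YES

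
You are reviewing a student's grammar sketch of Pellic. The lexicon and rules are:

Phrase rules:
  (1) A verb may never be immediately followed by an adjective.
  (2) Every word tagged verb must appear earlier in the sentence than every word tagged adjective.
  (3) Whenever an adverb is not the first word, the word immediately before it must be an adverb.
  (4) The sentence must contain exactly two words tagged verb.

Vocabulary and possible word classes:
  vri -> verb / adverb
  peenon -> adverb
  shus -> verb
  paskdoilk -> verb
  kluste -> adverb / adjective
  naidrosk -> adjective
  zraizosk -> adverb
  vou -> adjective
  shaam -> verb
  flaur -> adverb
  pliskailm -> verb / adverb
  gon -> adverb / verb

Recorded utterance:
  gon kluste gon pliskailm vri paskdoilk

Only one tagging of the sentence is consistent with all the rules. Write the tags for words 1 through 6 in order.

Candidates per position — 1:gon {adverb,verb}; 2:kluste {adverb,adjective}; 3:gon {adverb,verb}; 4:pliskailm {verb,adverb}; 5:vri {verb,adverb}; 6:paskdoilk {verb}.
At position 2, choosing adjective makes rule 2 impossible to satisfy; hence adverb.
At position 1, choosing verb makes rule 3 impossible to satisfy; hence adverb.
The remaining ambiguous positions (3, 4, 5) are resolved jointly — only one combination satisfies every rule.
The unique satisfying tagging is: adverb adverb adverb adverb verb verb.
Verifying each rule — rule 1 holds; rule 2 holds; rule 3 holds; rule 4 holds.

adverb adverb adverb adverb verb verb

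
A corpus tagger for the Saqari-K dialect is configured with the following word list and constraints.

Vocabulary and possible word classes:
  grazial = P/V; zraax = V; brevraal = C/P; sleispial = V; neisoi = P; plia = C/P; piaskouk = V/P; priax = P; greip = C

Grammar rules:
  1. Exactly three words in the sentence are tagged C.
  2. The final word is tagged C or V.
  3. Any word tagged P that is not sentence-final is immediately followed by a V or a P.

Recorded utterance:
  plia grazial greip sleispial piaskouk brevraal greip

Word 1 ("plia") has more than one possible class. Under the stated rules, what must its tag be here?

Candidates per position — 1:plia {C,P}; 2:grazial {P,V}; 3:greip {C}; 4:sleispial {V}; 5:piaskouk {V,P}; 6:brevraal {C,P}; 7:greip {C}.
Position 2: tagging it P would leave rule 3 unsatisfiable, so it must be V.
Position 5: tagging it P would leave rule 3 unsatisfiable, so it must be V.
Position 6: tagging it P would leave rule 3 unsatisfiable, so it must be C.
Position 1: tagging it C would leave rule 1 unsatisfiable, so it must be P.
So the tagging must be: P V C V V C C.
Rule-by-rule: rule 1 ✓; rule 2 ✓; rule 3 ✓.

P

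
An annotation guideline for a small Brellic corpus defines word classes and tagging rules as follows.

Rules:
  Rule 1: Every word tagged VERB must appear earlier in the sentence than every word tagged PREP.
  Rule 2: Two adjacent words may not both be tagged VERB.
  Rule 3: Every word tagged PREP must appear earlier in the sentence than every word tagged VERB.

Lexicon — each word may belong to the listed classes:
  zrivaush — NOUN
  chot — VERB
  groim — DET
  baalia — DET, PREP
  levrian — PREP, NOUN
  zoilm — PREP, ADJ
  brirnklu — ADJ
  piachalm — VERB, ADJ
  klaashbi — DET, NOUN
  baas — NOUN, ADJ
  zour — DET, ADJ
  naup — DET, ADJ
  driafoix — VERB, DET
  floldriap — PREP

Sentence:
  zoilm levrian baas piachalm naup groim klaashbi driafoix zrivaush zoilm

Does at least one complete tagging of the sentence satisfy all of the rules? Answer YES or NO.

YES

Candidates per position — 1:zoilm {PREP,ADJ}; 2:levrian {PREP,NOUN}; 3:baas {NOUN,ADJ}; 4:piachalm {VERB,ADJ}; 5:naup {DET,ADJ}; 6:groim {DET}; 7:klaashbi {DET,NOUN}; 8:driafoix {VERB,DET}; 9:zrivaush {NOUN}; 10:zoilm {PREP,ADJ}.
One satisfying assignment: PREP NOUN NOUN ADJ DET DET NOUN DET NOUN PREP.
Checking: rule 1 ✓; rule 2 ✓; rule 3 ✓.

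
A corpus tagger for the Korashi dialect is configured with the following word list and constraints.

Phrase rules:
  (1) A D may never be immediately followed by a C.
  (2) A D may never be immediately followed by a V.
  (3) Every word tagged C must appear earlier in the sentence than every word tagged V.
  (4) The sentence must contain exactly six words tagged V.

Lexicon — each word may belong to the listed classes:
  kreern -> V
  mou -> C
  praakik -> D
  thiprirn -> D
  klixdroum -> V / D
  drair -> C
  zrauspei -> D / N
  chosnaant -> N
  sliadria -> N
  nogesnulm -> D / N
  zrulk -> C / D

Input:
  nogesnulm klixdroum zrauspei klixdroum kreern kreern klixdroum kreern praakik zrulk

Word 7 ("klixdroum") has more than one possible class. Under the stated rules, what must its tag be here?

V

Candidates per position — 1:nogesnulm {D,N}; 2:klixdroum {V,D}; 3:zrauspei {D,N}; 4:klixdroum {V,D}; 5:kreern {V}; 6:kreern {V}; 7:klixdroum {V,D}; 8:kreern {V}; 9:praakik {D}; 10:zrulk {C,D}.
Position 2: D is ruled out by rule 4; that leaves V.
Position 3: D is ruled out by rule 2; that leaves N.
Position 4: D is ruled out by rule 2; that leaves V.
Position 7: D is ruled out by rule 2; that leaves V.
Position 10: C is ruled out by rule 1; that leaves D.
Position 1: D is ruled out by rule 2; that leaves N.
That leaves exactly one tagging: N V N V V V V V D D.
Rule-by-rule: rule 1 ok; rule 2 ok; rule 3 ok; rule 4 ok.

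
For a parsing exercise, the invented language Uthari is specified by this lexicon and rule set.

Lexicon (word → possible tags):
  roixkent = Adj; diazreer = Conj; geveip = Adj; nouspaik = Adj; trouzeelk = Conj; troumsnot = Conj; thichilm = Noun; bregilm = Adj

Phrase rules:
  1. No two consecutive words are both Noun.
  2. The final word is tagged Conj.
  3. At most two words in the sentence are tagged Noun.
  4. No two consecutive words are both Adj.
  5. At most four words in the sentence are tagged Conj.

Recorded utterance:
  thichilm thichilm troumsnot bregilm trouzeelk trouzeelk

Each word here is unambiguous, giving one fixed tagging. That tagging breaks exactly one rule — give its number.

1

Fixed tagging: Noun Noun Conj Adj Conj Conj.
Checking each rule: R1 fail, R2 pass, R3 pass, R4 pass, R5 pass.
Only rule 1 fails.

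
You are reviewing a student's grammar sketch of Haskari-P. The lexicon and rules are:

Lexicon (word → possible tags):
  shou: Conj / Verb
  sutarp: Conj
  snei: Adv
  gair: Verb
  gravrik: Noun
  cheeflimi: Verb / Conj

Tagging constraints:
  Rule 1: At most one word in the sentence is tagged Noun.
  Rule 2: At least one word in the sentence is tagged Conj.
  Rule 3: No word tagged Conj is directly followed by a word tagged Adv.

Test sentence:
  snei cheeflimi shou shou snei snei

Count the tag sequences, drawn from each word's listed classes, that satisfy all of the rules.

Candidates per position — 1:snei {Adv}; 2:cheeflimi {Verb,Conj}; 3:shou {Conj,Verb}; 4:shou {Conj,Verb}; 5:snei {Adv}; 6:snei {Adv}.
There are 8 candidate sequences in total.
The sequences that satisfy every rule: Adv Verb Conj Verb Adv Adv; Adv Conj Conj Verb Adv Adv; Adv Conj Verb Verb Adv Adv.
Count = 3.

3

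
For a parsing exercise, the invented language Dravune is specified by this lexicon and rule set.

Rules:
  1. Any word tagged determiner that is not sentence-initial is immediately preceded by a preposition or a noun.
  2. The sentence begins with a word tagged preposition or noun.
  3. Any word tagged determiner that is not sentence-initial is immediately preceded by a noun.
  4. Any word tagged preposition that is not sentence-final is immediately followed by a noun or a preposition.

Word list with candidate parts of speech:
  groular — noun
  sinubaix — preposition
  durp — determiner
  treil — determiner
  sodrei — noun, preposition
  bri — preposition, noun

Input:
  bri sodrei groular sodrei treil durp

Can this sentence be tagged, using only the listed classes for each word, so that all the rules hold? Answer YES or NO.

NO

Candidates per position — 1:bri {preposition,noun}; 2:sodrei {noun,preposition}; 3:groular {noun}; 4:sodrei {noun,preposition}; 5:treil {determiner}; 6:durp {determiner}.
Rule 1 cannot be satisfied by any choice of tags from the lexicon.
So there is no consistent tagging.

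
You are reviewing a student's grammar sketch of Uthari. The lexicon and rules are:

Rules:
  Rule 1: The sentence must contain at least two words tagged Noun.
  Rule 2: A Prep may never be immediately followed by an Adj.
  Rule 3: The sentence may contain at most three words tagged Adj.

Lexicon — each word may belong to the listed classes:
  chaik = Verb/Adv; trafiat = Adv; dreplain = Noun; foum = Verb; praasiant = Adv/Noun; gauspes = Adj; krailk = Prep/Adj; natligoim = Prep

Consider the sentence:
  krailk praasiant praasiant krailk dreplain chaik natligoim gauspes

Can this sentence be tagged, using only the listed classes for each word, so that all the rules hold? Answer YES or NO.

Candidates per position — 1:krailk {Prep,Adj}; 2:praasiant {Adv,Noun}; 3:praasiant {Adv,Noun}; 4:krailk {Prep,Adj}; 5:dreplain {Noun}; 6:chaik {Verb,Adv}; 7:natligoim {Prep}; 8:gauspes {Adj}.
Rule 2 cannot be satisfied by any choice of tags from the lexicon.
So there is no consistent tagging.

NO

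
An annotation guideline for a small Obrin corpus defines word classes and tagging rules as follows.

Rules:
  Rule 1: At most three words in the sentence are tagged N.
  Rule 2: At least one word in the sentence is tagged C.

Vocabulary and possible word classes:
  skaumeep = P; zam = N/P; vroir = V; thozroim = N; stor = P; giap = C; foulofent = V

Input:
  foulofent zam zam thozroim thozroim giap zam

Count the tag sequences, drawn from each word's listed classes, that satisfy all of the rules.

Candidates per position — 1:foulofent {V}; 2:zam {N,P}; 3:zam {N,P}; 4:thozroim {N}; 5:thozroim {N}; 6:giap {C}; 7:zam {N,P}.
There are 8 candidate sequences in total.
The sequences that satisfy every rule: V N P N N C P; V P N N N C P; V P P N N C N; V P P N N C P.
Count = 4.

4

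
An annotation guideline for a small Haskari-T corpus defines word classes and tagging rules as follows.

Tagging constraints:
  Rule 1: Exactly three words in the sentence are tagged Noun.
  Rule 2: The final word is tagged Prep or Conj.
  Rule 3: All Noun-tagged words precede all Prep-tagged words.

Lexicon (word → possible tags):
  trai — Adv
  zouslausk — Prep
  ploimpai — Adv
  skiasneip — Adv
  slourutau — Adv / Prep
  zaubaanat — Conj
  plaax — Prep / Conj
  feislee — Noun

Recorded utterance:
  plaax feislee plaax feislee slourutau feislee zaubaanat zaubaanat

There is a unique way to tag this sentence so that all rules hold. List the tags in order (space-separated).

Conj Noun Conj Noun Adv Noun Conj Conj

Candidates per position — 1:plaax {Prep,Conj}; 2:feislee {Noun}; 3:plaax {Prep,Conj}; 4:feislee {Noun}; 5:slourutau {Adv,Prep}; 6:feislee {Noun}; 7:zaubaanat {Conj}; 8:zaubaanat {Conj}.
Word 1 cannot be Prep — rule 3 would then fail for every completion. It is Conj.
Word 3 cannot be Prep — rule 3 would then fail for every completion. It is Conj.
Word 5 cannot be Prep — rule 3 would then fail for every completion. It is Adv.
The unique satisfying tagging is: Conj Noun Conj Noun Adv Noun Conj Conj.
Check: rule 1 ✓; rule 2 ✓; rule 3 ✓.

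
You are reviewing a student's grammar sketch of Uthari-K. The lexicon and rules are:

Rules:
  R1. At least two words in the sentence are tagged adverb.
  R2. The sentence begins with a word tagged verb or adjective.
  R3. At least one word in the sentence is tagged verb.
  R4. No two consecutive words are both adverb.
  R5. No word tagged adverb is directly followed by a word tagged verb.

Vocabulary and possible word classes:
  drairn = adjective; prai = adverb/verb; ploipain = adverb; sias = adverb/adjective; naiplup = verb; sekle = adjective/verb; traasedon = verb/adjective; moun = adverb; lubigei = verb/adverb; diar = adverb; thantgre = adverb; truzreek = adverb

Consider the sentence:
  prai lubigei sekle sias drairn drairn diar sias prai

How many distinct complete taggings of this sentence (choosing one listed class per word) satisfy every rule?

Candidates per position — 1:prai {adverb,verb}; 2:lubigei {verb,adverb}; 3:sekle {adjective,verb}; 4:sias {adverb,adjective}; 5:drairn {adjective}; 6:drairn {adjective}; 7:diar {adverb}; 8:sias {adverb,adjective}; 9:prai {adverb,verb}.
There are 64 candidate sequences in total.
Checking each against the rules leaves 10 sequences.
Count = 10.

10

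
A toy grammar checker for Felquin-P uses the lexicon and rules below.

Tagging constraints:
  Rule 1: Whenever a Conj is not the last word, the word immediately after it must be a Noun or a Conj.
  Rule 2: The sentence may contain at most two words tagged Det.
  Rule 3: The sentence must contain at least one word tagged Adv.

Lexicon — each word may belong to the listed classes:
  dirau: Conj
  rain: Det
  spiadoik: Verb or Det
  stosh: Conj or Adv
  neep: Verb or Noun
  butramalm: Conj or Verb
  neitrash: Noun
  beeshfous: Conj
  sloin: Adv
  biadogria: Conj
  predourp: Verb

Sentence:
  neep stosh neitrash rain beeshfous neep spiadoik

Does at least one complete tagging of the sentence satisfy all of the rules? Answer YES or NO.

Candidates per position — 1:neep {Verb,Noun}; 2:stosh {Conj,Adv}; 3:neitrash {Noun}; 4:rain {Det}; 5:beeshfous {Conj}; 6:neep {Verb,Noun}; 7:spiadoik {Verb,Det}.
One satisfying assignment: Verb Adv Noun Det Conj Noun Det.
Verifying each rule — rule 1 ✓; rule 2 ✓; rule 3 ✓.

YES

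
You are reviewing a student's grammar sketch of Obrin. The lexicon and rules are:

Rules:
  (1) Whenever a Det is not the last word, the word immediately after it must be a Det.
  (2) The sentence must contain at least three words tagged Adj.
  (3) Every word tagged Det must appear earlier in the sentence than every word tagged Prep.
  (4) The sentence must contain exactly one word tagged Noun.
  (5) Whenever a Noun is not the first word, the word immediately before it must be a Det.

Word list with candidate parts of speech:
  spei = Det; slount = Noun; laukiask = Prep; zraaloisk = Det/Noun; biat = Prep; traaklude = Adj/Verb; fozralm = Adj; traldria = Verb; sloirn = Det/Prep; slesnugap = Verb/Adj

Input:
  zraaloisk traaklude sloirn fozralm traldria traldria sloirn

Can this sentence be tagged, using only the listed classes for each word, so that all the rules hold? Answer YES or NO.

NO

Candidates per position — 1:zraaloisk {Det,Noun}; 2:traaklude {Adj,Verb}; 3:sloirn {Det,Prep}; 4:fozralm {Adj}; 5:traldria {Verb}; 6:traldria {Verb}; 7:sloirn {Det,Prep}.
Rule 2 cannot be satisfied by any choice of tags from the lexicon.
So there is no consistent tagging.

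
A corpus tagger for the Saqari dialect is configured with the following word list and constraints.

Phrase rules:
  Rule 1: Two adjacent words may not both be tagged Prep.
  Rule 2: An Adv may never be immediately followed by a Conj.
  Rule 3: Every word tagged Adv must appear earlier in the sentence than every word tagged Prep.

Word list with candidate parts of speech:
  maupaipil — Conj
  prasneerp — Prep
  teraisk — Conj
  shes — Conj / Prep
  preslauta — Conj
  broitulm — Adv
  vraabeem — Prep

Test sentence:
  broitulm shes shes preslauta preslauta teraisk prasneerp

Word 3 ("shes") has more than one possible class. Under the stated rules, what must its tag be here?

Conj

Candidates per position — 1:broitulm {Adv}; 2:shes {Conj,Prep}; 3:shes {Conj,Prep}; 4:preslauta {Conj}; 5:preslauta {Conj}; 6:teraisk {Conj}; 7:prasneerp {Prep}.
Word 2 cannot be Conj — rule 2 would then fail for every completion. It is Prep.
Word 3 cannot be Prep — rule 1 would then fail for every completion. It is Conj.
The only consistent sequence is: Adv Prep Conj Conj Conj Conj Prep.
Verifying each rule — rule 1 ✓; rule 2 ✓; rule 3 ✓.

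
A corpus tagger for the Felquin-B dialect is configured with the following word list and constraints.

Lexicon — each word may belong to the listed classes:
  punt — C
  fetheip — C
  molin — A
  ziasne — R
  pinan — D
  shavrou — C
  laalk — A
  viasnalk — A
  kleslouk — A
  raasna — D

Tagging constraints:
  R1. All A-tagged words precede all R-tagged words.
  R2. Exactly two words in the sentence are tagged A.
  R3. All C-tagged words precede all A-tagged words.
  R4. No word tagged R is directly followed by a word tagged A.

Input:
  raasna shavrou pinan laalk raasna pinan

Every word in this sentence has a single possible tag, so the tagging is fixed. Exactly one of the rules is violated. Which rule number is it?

2

Fixed tagging: D C D A D D.
Applying the rules: R1 holds, R2 violated, R3 holds, R4 holds.
Only rule 2 fails.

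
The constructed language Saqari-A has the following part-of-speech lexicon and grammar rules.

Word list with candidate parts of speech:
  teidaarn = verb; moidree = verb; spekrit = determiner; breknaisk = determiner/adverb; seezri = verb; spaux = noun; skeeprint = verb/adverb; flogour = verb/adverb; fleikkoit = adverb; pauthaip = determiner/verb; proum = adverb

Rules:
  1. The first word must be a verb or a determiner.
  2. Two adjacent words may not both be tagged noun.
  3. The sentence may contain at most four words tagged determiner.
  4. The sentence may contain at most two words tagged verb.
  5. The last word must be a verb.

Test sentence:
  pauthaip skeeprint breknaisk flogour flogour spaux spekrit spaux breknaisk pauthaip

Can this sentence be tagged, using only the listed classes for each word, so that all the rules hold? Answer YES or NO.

Candidates per position — 1:pauthaip {determiner,verb}; 2:skeeprint {verb,adverb}; 3:breknaisk {determiner,adverb}; 4:flogour {verb,adverb}; 5:flogour {verb,adverb}; 6:spaux {noun}; 7:spekrit {determiner}; 8:spaux {noun}; 9:breknaisk {determiner,adverb}; 10:pauthaip {determiner,verb}.
One satisfying assignment: determiner verb determiner adverb adverb noun determiner noun determiner verb.
Rule-by-rule: rule 1 holds; rule 2 holds; rule 3 holds; rule 4 holds; rule 5 holds.

YES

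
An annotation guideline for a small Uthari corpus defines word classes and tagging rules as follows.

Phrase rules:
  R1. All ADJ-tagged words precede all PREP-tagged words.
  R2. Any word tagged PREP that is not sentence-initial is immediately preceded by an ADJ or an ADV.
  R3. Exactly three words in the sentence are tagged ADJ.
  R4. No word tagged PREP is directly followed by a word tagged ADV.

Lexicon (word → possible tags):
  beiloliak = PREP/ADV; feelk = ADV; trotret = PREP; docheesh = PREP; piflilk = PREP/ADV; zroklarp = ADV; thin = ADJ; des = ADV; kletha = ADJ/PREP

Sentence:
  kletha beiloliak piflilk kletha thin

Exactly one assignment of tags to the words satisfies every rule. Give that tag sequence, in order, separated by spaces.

Candidates per position — 1:kletha {ADJ,PREP}; 2:beiloliak {PREP,ADV}; 3:piflilk {PREP,ADV}; 4:kletha {ADJ,PREP}; 5:thin {ADJ}.
Word 1 cannot be PREP — rule 1 would then fail for every completion. It is ADJ.
Word 2 cannot be PREP — rule 1 would then fail for every completion. It is ADV.
Word 3 cannot be PREP — rule 1 would then fail for every completion. It is ADV.
Word 4 cannot be PREP — rule 1 would then fail for every completion. It is ADJ.
That leaves exactly one tagging: ADJ ADV ADV ADJ ADJ.
Verifying each rule — rule 1 holds; rule 2 holds; rule 3 holds; rule 4 holds.

ADJ ADV ADV ADJ ADJ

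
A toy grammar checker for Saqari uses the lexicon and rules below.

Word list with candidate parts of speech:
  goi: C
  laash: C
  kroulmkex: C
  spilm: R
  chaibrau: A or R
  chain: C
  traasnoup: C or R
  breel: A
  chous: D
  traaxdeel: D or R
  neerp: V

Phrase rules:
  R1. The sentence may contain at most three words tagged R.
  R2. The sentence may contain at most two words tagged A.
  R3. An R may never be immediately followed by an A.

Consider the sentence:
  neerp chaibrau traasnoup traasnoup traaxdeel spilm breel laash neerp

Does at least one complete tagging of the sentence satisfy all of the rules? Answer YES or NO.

Candidates per position — 1:neerp {V}; 2:chaibrau {A,R}; 3:traasnoup {C,R}; 4:traasnoup {C,R}; 5:traaxdeel {D,R}; 6:spilm {R}; 7:breel {A}; 8:laash {C}; 9:neerp {V}.
Rule 3 cannot be satisfied by any choice of tags from the lexicon.
So there is no consistent tagging.

NO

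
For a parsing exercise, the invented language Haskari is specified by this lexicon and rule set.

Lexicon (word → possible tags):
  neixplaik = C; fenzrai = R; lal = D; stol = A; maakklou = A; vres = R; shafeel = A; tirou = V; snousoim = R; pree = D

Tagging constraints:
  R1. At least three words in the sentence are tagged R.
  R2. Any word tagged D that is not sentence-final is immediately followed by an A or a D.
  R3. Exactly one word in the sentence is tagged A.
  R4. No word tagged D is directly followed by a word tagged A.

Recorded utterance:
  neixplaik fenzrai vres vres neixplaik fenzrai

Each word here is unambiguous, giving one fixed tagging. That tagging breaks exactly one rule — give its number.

3

Fixed tagging: C R R R C R.
Applying the rules: R1 holds, R2 holds, R3 violated, R4 holds.
Only rule 3 fails.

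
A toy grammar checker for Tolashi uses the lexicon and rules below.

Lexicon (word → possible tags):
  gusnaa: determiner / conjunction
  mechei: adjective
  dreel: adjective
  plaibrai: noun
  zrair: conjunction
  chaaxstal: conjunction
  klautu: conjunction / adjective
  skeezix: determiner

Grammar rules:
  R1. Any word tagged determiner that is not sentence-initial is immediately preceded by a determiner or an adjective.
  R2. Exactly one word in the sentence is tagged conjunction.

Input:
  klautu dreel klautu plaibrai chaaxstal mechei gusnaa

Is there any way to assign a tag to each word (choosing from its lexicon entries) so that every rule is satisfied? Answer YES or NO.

Candidates per position — 1:klautu {conjunction,adjective}; 2:dreel {adjective}; 3:klautu {conjunction,adjective}; 4:plaibrai {noun}; 5:chaaxstal {conjunction}; 6:mechei {adjective}; 7:gusnaa {determiner,conjunction}.
One satisfying assignment: adjective adjective adjective noun conjunction adjective determiner.
Checking: rule 1 ✓; rule 2 ✓.

YES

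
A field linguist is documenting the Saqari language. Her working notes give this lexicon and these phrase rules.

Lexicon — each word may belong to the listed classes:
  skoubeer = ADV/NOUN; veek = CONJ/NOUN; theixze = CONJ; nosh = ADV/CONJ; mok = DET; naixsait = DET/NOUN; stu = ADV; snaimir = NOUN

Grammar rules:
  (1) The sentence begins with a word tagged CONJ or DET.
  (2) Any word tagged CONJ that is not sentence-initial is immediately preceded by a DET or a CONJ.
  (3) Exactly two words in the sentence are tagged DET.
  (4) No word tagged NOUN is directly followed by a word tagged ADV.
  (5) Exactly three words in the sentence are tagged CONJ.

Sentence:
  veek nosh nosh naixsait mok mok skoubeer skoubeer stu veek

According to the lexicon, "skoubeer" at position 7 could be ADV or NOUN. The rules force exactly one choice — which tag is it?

ADV

Candidates per position — 1:veek {CONJ,NOUN}; 2:nosh {ADV,CONJ}; 3:nosh {ADV,CONJ}; 4:naixsait {DET,NOUN}; 5:mok {DET}; 6:mok {DET}; 7:skoubeer {ADV,NOUN}; 8:skoubeer {ADV,NOUN}; 9:stu {ADV}; 10:veek {CONJ,NOUN}.
Word 1 cannot be NOUN — rule 1 would then fail for every completion. It is CONJ.
Word 4 cannot be DET — rule 3 would then fail for every completion. It is NOUN.
Word 7 cannot be NOUN — rule 4 would then fail for every completion. It is ADV.
Word 8 cannot be NOUN — rule 4 would then fail for every completion. It is ADV.
Word 10 cannot be CONJ — rule 2 would then fail for every completion. It is NOUN.
Word 2 cannot be ADV — rule 5 would then fail for every completion. It is CONJ.
Word 3 cannot be ADV — rule 5 would then fail for every completion. It is CONJ.
So the tagging must be: CONJ CONJ CONJ NOUN DET DET ADV ADV ADV NOUN.
Check: rule 1 ✓; rule 2 ✓; rule 3 ✓; rule 4 ✓; rule 5 ✓.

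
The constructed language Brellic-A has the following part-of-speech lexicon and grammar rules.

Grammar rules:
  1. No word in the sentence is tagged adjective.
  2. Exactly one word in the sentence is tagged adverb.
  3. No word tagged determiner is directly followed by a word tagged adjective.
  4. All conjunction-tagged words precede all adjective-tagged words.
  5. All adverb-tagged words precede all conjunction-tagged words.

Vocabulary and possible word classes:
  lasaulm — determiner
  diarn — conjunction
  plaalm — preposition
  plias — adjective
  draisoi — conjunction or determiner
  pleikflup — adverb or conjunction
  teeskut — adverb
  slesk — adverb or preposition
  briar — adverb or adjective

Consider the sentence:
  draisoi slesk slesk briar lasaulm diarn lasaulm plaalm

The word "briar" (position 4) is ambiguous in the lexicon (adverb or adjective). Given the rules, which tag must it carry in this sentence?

Candidates per position — 1:draisoi {conjunction,determiner}; 2:slesk {adverb,preposition}; 3:slesk {adverb,preposition}; 4:briar {adverb,adjective}; 5:lasaulm {determiner}; 6:diarn {conjunction}; 7:lasaulm {determiner}; 8:plaalm {preposition}.
At position 4, choosing adjective makes rule 1 impossible to satisfy; hence adverb.
At position 1, choosing conjunction makes rule 5 impossible to satisfy; hence determiner.
At position 2, choosing adverb makes rule 2 impossible to satisfy; hence preposition.
At position 3, choosing adverb makes rule 2 impossible to satisfy; hence preposition.
That leaves exactly one tagging: determiner preposition preposition adverb determiner conjunction determiner preposition.
Verifying each rule — rule 1 ✓; rule 2 ✓; rule 3 ✓; rule 4 ✓; rule 5 ✓.

adverb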